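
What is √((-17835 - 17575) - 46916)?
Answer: I*√82326 ≈ 286.93*I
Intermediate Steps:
√((-17835 - 17575) - 46916) = √(-35410 - 46916) = √(-82326) = I*√82326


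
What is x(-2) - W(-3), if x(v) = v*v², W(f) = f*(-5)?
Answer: -23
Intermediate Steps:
W(f) = -5*f
x(v) = v³
x(-2) - W(-3) = (-2)³ - (-5)*(-3) = -8 - 1*15 = -8 - 15 = -23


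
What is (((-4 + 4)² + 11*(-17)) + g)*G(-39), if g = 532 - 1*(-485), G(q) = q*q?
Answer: 1262430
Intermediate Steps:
G(q) = q²
g = 1017 (g = 532 + 485 = 1017)
(((-4 + 4)² + 11*(-17)) + g)*G(-39) = (((-4 + 4)² + 11*(-17)) + 1017)*(-39)² = ((0² - 187) + 1017)*1521 = ((0 - 187) + 1017)*1521 = (-187 + 1017)*1521 = 830*1521 = 1262430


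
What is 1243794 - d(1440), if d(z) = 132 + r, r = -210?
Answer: 1243872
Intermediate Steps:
d(z) = -78 (d(z) = 132 - 210 = -78)
1243794 - d(1440) = 1243794 - 1*(-78) = 1243794 + 78 = 1243872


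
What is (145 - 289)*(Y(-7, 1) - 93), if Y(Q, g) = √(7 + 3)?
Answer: 13392 - 144*√10 ≈ 12937.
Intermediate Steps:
Y(Q, g) = √10
(145 - 289)*(Y(-7, 1) - 93) = (145 - 289)*(√10 - 93) = -144*(-93 + √10) = 13392 - 144*√10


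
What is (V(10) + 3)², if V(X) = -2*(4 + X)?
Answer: 625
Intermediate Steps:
V(X) = -8 - 2*X
(V(10) + 3)² = ((-8 - 2*10) + 3)² = ((-8 - 20) + 3)² = (-28 + 3)² = (-25)² = 625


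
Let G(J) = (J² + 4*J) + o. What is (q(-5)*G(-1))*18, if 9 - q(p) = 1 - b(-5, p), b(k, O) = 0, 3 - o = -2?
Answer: 288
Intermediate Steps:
o = 5 (o = 3 - 1*(-2) = 3 + 2 = 5)
G(J) = 5 + J² + 4*J (G(J) = (J² + 4*J) + 5 = 5 + J² + 4*J)
q(p) = 8 (q(p) = 9 - (1 - 1*0) = 9 - (1 + 0) = 9 - 1*1 = 9 - 1 = 8)
(q(-5)*G(-1))*18 = (8*(5 + (-1)² + 4*(-1)))*18 = (8*(5 + 1 - 4))*18 = (8*2)*18 = 16*18 = 288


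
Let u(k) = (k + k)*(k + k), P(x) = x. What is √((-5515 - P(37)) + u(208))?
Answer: 76*√29 ≈ 409.27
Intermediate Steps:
u(k) = 4*k² (u(k) = (2*k)*(2*k) = 4*k²)
√((-5515 - P(37)) + u(208)) = √((-5515 - 1*37) + 4*208²) = √((-5515 - 37) + 4*43264) = √(-5552 + 173056) = √167504 = 76*√29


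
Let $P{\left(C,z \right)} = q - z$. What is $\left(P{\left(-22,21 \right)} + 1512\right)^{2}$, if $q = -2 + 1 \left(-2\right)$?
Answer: $2211169$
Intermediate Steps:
$q = -4$ ($q = -2 - 2 = -4$)
$P{\left(C,z \right)} = -4 - z$
$\left(P{\left(-22,21 \right)} + 1512\right)^{2} = \left(\left(-4 - 21\right) + 1512\right)^{2} = \left(-25 + 1512\right)^{2} = 1487^{2} = 2211169$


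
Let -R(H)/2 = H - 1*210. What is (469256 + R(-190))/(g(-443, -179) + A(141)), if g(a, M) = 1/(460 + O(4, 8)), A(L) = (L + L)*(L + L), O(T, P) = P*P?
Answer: 246309344/41670577 ≈ 5.9109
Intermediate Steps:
R(H) = 420 - 2*H (R(H) = -2*(H - 1*210) = -2*(H - 210) = -2*(-210 + H) = 420 - 2*H)
O(T, P) = P²
A(L) = 4*L² (A(L) = (2*L)*(2*L) = 4*L²)
g(a, M) = 1/524 (g(a, M) = 1/(460 + 8²) = 1/(460 + 64) = 1/524)
(469256 + R(-190))/(g(-443, -179) + A(141)) = (469256 + (420 - 2*(-190)))/(1/524 + 4*141²) = (469256 + (420 + 380))/(1/524 + 4*19881) = (469256 + 800)/(1/524 + 79524) = 470056/(41670577/524) = 470056*(524/41670577) = 246309344/41670577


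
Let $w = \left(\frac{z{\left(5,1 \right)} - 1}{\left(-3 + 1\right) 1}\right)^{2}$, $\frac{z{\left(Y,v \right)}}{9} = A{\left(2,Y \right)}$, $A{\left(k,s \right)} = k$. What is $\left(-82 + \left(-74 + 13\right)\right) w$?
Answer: $- \frac{41327}{4} \approx -10332.0$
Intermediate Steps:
$z{\left(Y,v \right)} = 18$ ($z{\left(Y,v \right)} = 9 \cdot 2 = 18$)
$w = \frac{289}{4}$ ($w = \left(\frac{18 - 1}{\left(-3 + 1\right) 1}\right)^{2} = \left(\frac{18 - 1}{\left(-2\right) 1}\right)^{2} = \left(\frac{17}{-2}\right)^{2} = \left(17 \left(- \frac{1}{2}\right)\right)^{2} = \left(- \frac{17}{2}\right)^{2} = \frac{289}{4} \approx 72.25$)
$\left(-82 + \left(-74 + 13\right)\right) w = \left(-82 + \left(-74 + 13\right)\right) \frac{289}{4} = \left(-82 - 61\right) \frac{289}{4} = \left(-143\right) \frac{289}{4} = - \frac{41327}{4}$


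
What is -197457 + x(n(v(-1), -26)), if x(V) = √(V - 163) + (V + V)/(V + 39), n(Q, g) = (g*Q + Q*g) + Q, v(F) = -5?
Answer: -9675308/49 + 2*√23 ≈ -1.9745e+5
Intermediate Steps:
n(Q, g) = Q + 2*Q*g (n(Q, g) = (Q*g + Q*g) + Q = 2*Q*g + Q = Q + 2*Q*g)
x(V) = √(-163 + V) + 2*V/(39 + V) (x(V) = √(-163 + V) + (2*V)/(39 + V) = √(-163 + V) + 2*V/(39 + V))
-197457 + x(n(v(-1), -26)) = -197457 + (2*(-5*(1 + 2*(-26))) + 39*√(-163 - 5*(1 + 2*(-26))) + (-5*(1 + 2*(-26)))*√(-163 - 5*(1 + 2*(-26))))/(39 - 5*(1 + 2*(-26))) = -197457 + (2*(-5*(1 - 52)) + 39*√(-163 - 5*(1 - 52)) + (-5*(1 - 52))*√(-163 - 5*(1 - 52)))/(39 - 5*(1 - 52)) = -197457 + (2*(-5*(-51)) + 39*√(-163 - 5*(-51)) + (-5*(-51))*√(-163 - 5*(-51)))/(39 - 5*(-51)) = -197457 + (2*255 + 39*√(-163 + 255) + 255*√(-163 + 255))/(39 + 255) = -197457 + (510 + 39*√92 + 255*√92)/294 = -197457 + (510 + 39*(2*√23) + 255*(2*√23))/294 = -197457 + (510 + 78*√23 + 510*√23)/294 = -197457 + (510 + 588*√23)/294 = -197457 + (85/49 + 2*√23) = -9675308/49 + 2*√23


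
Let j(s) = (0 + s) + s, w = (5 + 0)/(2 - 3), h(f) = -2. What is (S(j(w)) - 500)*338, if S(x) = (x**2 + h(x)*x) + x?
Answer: -131820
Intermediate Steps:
w = -5 (w = 5/(-1) = 5*(-1) = -5)
j(s) = 2*s (j(s) = s + s = 2*s)
S(x) = x**2 - x (S(x) = (x**2 - 2*x) + x = x**2 - x)
(S(j(w)) - 500)*338 = ((2*(-5))*(-1 + 2*(-5)) - 500)*338 = (-10*(-1 - 10) - 500)*338 = (-10*(-11) - 500)*338 = (110 - 500)*338 = -390*338 = -131820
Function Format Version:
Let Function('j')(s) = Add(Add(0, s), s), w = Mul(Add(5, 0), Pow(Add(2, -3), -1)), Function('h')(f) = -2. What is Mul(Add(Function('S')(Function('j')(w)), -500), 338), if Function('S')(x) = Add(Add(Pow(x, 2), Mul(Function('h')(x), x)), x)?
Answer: -131820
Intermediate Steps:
w = -5 (w = Mul(5, Pow(-1, -1)) = Mul(5, -1) = -5)
Function('j')(s) = Mul(2, s) (Function('j')(s) = Add(s, s) = Mul(2, s))
Function('S')(x) = Add(Pow(x, 2), Mul(-1, x)) (Function('S')(x) = Add(Add(Pow(x, 2), Mul(-2, x)), x) = Add(Pow(x, 2), Mul(-1, x)))
Mul(Add(Function('S')(Function('j')(w)), -500), 338) = Mul(Add(Mul(Mul(2, -5), Add(-1, Mul(2, -5))), -500), 338) = Mul(Add(Mul(-10, Add(-1, -10)), -500), 338) = Mul(Add(Mul(-10, -11), -500), 338) = Mul(Add(110, -500), 338) = Mul(-390, 338) = -131820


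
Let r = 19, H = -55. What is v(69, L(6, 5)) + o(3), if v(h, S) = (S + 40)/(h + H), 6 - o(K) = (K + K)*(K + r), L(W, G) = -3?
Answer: -1727/14 ≈ -123.36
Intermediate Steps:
o(K) = 6 - 2*K*(19 + K) (o(K) = 6 - (K + K)*(K + 19) = 6 - 2*K*(19 + K))
v(h, S) = (40 + S)/(-55 + h) (v(h, S) = (S + 40)/(h - 55) = (40 + S)/(-55 + h))
v(69, L(6, 5)) + o(3) = (40 - 3)/(-55 + 69) + (6 - 38*3 - 2*3²) = 37/14 + (6 - 114 - 2*9) = (1/14)*37 + (6 - 114 - 18) = 37/14 - 126 = -1727/14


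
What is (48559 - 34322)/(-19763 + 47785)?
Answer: 14237/28022 ≈ 0.50807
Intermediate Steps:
(48559 - 34322)/(-19763 + 47785) = 14237/28022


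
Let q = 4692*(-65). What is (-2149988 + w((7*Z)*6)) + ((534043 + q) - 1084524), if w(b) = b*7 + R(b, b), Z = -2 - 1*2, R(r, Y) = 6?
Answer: -3006619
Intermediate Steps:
q = -304980
Z = -4 (Z = -2 - 2 = -4)
w(b) = 6 + 7*b (w(b) = b*7 + 6 = 7*b + 6 = 6 + 7*b)
(-2149988 + w((7*Z)*6)) + ((534043 + q) - 1084524) = (-2149988 + (6 + 7*((7*(-4))*6))) + ((534043 - 304980) - 1084524) = (-2149988 + (6 + 7*(-28*6))) + (229063 - 1084524) = (-2149988 + (6 + 7*(-168))) - 855461 = (-2149988 + (6 - 1176)) - 855461 = (-2149988 - 1170) - 855461 = -2151158 - 855461 = -3006619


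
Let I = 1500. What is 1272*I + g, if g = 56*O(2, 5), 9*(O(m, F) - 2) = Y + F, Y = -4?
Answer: 17173064/9 ≈ 1.9081e+6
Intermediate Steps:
O(m, F) = 14/9 + F/9 (O(m, F) = 2 + (-4 + F)/9 = 2 + (-4/9 + F/9) = 14/9 + F/9)
g = 1064/9 (g = 56*(14/9 + (⅑)*5) = 56*(14/9 + 5/9) = 56*(19/9) = 1064/9 ≈ 118.22)
1272*I + g = 1272*1500 + 1064/9 = 1908000 + 1064/9 = 17173064/9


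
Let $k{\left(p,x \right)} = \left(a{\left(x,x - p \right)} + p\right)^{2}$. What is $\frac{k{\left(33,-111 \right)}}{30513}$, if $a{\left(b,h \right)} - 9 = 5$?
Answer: $\frac{2209}{30513} \approx 0.072395$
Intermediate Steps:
$a{\left(b,h \right)} = 14$ ($a{\left(b,h \right)} = 9 + 5 = 14$)
$k{\left(p,x \right)} = \left(14 + p\right)^{2}$
$\frac{k{\left(33,-111 \right)}}{30513} = \frac{\left(14 + 33\right)^{2}}{30513} = 47^{2} \cdot \frac{1}{30513} = 2209 \cdot \frac{1}{30513} = \frac{2209}{30513}$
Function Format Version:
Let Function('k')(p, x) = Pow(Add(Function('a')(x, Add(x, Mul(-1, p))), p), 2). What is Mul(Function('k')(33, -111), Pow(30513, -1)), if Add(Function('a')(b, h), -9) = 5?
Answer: Rational(2209, 30513) ≈ 0.072395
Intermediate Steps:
Function('a')(b, h) = 14 (Function('a')(b, h) = Add(9, 5) = 14)
Function('k')(p, x) = Pow(Add(14, p), 2)
Mul(Function('k')(33, -111), Pow(30513, -1)) = Mul(Pow(Add(14, 33), 2), Pow(30513, -1)) = Mul(Pow(47, 2), Rational(1, 30513)) = Mul(2209, Rational(1, 30513)) = Rational(2209, 30513)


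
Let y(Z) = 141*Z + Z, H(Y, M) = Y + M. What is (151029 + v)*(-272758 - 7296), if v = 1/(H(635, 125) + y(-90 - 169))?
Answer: -761713626528067/18009 ≈ -4.2296e+10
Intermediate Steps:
H(Y, M) = M + Y
y(Z) = 142*Z
v = -1/36018 (v = 1/((125 + 635) + 142*(-90 - 169)) = 1/(760 + 142*(-259)) = 1/(760 - 36778) = 1/(-36018) = -1/36018 ≈ -2.7764e-5)
(151029 + v)*(-272758 - 7296) = (151029 - 1/36018)*(-272758 - 7296) = (5439762521/36018)*(-280054) = -761713626528067/18009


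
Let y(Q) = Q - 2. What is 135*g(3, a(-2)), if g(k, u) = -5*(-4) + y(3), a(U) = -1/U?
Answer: 2835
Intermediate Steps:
y(Q) = -2 + Q
g(k, u) = 21 (g(k, u) = -5*(-4) + (-2 + 3) = 20 + 1 = 21)
135*g(3, a(-2)) = 135*21 = 2835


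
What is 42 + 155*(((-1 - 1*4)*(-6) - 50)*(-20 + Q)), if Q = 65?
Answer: -139458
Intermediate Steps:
42 + 155*(((-1 - 1*4)*(-6) - 50)*(-20 + Q)) = 42 + 155*(((-1 - 1*4)*(-6) - 50)*(-20 + 65)) = 42 + 155*(((-1 - 4)*(-6) - 50)*45) = 42 + 155*((-5*(-6) - 50)*45) = 42 + 155*((30 - 50)*45) = 42 + 155*(-20*45) = 42 + 155*(-900) = 42 - 139500 = -139458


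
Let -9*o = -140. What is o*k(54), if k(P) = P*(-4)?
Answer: -3360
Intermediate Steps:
o = 140/9 (o = -⅑*(-140) = 140/9 ≈ 15.556)
k(P) = -4*P
o*k(54) = 140*(-4*54)/9 = (140/9)*(-216) = -3360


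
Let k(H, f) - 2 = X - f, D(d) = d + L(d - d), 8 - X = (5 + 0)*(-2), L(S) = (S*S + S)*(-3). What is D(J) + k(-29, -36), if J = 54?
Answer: 110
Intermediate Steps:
L(S) = -3*S - 3*S² (L(S) = (S² + S)*(-3) = (S + S²)*(-3) = -3*S - 3*S²)
X = 18 (X = 8 - (5 + 0)*(-2) = 8 - 5*(-2) = 8 - 1*(-10) = 8 + 10 = 18)
D(d) = d (D(d) = d - 3*(d - d)*(1 + (d - d)) = d - 3*0*(1 + 0) = d - 3*0*1 = d + 0 = d)
k(H, f) = 20 - f (k(H, f) = 2 + (18 - f) = 20 - f)
D(J) + k(-29, -36) = 54 + (20 - 1*(-36)) = 54 + (20 + 36) = 54 + 56 = 110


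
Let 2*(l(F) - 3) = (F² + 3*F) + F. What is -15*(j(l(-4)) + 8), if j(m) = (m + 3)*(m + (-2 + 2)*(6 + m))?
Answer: -390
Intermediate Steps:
l(F) = 3 + F²/2 + 2*F (l(F) = 3 + ((F² + 3*F) + F)/2 = 3 + (F² + 4*F)/2 = 3 + (F²/2 + 2*F) = 3 + F²/2 + 2*F)
j(m) = m*(3 + m) (j(m) = (3 + m)*(m + 0*(6 + m)) = (3 + m)*(m + 0) = (3 + m)*m = m*(3 + m))
-15*(j(l(-4)) + 8) = -15*((3 + (½)*(-4)² + 2*(-4))*(3 + (3 + (½)*(-4)² + 2*(-4))) + 8) = -15*((3 + (½)*16 - 8)*(3 + (3 + (½)*16 - 8)) + 8) = -15*((3 + 8 - 8)*(3 + (3 + 8 - 8)) + 8) = -15*(3*(3 + 3) + 8) = -15*(3*6 + 8) = -15*(18 + 8) = -15*26 = -390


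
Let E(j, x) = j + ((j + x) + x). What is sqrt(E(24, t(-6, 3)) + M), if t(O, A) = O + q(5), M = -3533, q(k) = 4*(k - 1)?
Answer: 3*I*sqrt(385) ≈ 58.864*I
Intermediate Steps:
q(k) = -4 + 4*k (q(k) = 4*(-1 + k) = -4 + 4*k)
t(O, A) = 16 + O (t(O, A) = O + (-4 + 4*5) = O + (-4 + 20) = O + 16 = 16 + O)
E(j, x) = 2*j + 2*x (E(j, x) = j + (j + 2*x) = 2*j + 2*x)
sqrt(E(24, t(-6, 3)) + M) = sqrt((2*24 + 2*(16 - 6)) - 3533) = sqrt((48 + 2*10) - 3533) = sqrt((48 + 20) - 3533) = sqrt(68 - 3533) = sqrt(-3465) = 3*I*sqrt(385)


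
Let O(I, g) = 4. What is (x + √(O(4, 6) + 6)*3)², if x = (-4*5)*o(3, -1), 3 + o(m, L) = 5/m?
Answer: 7210/9 + 160*√10 ≈ 1307.1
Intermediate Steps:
o(m, L) = -3 + 5/m
x = 80/3 (x = (-4*5)*(-3 + 5/3) = -20*(-3 + 5*(⅓)) = -20*(-3 + 5/3) = -20*(-4/3) = 80/3 ≈ 26.667)
(x + √(O(4, 6) + 6)*3)² = (80/3 + √(4 + 6)*3)² = (80/3 + √10*3)² = (80/3 + 3*√10)²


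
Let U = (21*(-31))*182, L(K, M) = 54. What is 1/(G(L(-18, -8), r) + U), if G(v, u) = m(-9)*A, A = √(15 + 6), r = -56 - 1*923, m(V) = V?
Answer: -5642/668475363 + √21/1559775847 ≈ -8.4372e-6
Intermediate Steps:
r = -979 (r = -56 - 923 = -979)
A = √21 ≈ 4.5826
U = -118482 (U = -651*182 = -118482)
G(v, u) = -9*√21
1/(G(L(-18, -8), r) + U) = 1/(-9*√21 - 118482) = 1/(-118482 - 9*√21)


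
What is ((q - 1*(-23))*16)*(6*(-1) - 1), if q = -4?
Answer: -2128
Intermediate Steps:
((q - 1*(-23))*16)*(6*(-1) - 1) = ((-4 - 1*(-23))*16)*(6*(-1) - 1) = ((-4 + 23)*16)*(-6 - 1) = (19*16)*(-7) = 304*(-7) = -2128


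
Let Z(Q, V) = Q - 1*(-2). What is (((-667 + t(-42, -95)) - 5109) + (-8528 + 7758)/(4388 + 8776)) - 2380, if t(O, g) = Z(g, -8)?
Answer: -54295303/6582 ≈ -8249.1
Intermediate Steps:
Z(Q, V) = 2 + Q (Z(Q, V) = Q + 2 = 2 + Q)
t(O, g) = 2 + g
(((-667 + t(-42, -95)) - 5109) + (-8528 + 7758)/(4388 + 8776)) - 2380 = (((-667 + (2 - 95)) - 5109) + (-8528 + 7758)/(4388 + 8776)) - 2380 = (((-667 - 93) - 5109) - 770/13164) - 2380 = ((-760 - 5109) - 770*1/13164) - 2380 = (-5869 - 385/6582) - 2380 = -38630143/6582 - 2380 = -54295303/6582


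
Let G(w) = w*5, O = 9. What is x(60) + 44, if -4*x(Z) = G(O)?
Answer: 131/4 ≈ 32.750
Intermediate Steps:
G(w) = 5*w
x(Z) = -45/4 (x(Z) = -5*9/4 = -¼*45 = -45/4)
x(60) + 44 = -45/4 + 44 = 131/4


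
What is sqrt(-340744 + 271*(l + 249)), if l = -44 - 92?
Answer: 7*I*sqrt(6329) ≈ 556.88*I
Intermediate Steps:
l = -136
sqrt(-340744 + 271*(l + 249)) = sqrt(-340744 + 271*(-136 + 249)) = sqrt(-340744 + 271*113) = sqrt(-340744 + 30623) = sqrt(-310121) = 7*I*sqrt(6329)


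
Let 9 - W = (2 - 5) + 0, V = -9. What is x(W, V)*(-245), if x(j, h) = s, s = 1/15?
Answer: -49/3 ≈ -16.333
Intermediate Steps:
W = 12 (W = 9 - ((2 - 5) + 0) = 9 - (-3 + 0) = 9 - 1*(-3) = 9 + 3 = 12)
s = 1/15 (s = 1*(1/15) = 1/15 ≈ 0.066667)
x(j, h) = 1/15
x(W, V)*(-245) = (1/15)*(-245) = -49/3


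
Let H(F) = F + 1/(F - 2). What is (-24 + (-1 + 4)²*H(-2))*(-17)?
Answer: 3009/4 ≈ 752.25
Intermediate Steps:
H(F) = F + 1/(-2 + F)
(-24 + (-1 + 4)²*H(-2))*(-17) = (-24 + (-1 + 4)²*((1 + (-2)² - 2*(-2))/(-2 - 2)))*(-17) = (-24 + 3²*((1 + 4 + 4)/(-4)))*(-17) = (-24 + 9*(-¼*9))*(-17) = (-24 + 9*(-9/4))*(-17) = (-24 - 81/4)*(-17) = -177/4*(-17) = 3009/4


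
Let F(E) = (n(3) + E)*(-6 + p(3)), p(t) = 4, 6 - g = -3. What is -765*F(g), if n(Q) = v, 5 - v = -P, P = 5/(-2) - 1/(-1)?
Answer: 19125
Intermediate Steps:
P = -3/2 (P = 5*(-½) - 1*(-1) = -5/2 + 1 = -3/2 ≈ -1.5000)
g = 9 (g = 6 - 1*(-3) = 6 + 3 = 9)
v = 7/2 (v = 5 - (-1)*(-3)/2 = 5 - 1*3/2 = 5 - 3/2 = 7/2 ≈ 3.5000)
n(Q) = 7/2
F(E) = -7 - 2*E (F(E) = (7/2 + E)*(-6 + 4) = (7/2 + E)*(-2) = -7 - 2*E)
-765*F(g) = -765*(-7 - 2*9) = -765*(-7 - 18) = -765*(-25) = 19125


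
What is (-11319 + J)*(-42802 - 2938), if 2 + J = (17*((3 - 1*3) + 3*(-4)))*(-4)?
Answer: 480498700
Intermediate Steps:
J = 814 (J = -2 + (17*((3 - 1*3) + 3*(-4)))*(-4) = -2 + (17*((3 - 3) - 12))*(-4) = -2 + (17*(0 - 12))*(-4) = -2 + (17*(-12))*(-4) = -2 - 204*(-4) = -2 + 816 = 814)
(-11319 + J)*(-42802 - 2938) = (-11319 + 814)*(-42802 - 2938) = -10505*(-45740) = 480498700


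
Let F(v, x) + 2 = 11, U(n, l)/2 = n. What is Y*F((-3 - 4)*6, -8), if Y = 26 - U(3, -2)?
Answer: 180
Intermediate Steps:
U(n, l) = 2*n
F(v, x) = 9 (F(v, x) = -2 + 11 = 9)
Y = 20 (Y = 26 - 2*3 = 26 - 1*6 = 26 - 6 = 20)
Y*F((-3 - 4)*6, -8) = 20*9 = 180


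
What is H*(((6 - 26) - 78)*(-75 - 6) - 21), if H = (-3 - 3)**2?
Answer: 285012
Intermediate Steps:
H = 36 (H = (-6)**2 = 36)
H*(((6 - 26) - 78)*(-75 - 6) - 21) = 36*(((6 - 26) - 78)*(-75 - 6) - 21) = 36*((-20 - 78)*(-81) - 21) = 36*(-98*(-81) - 21) = 36*(7938 - 21) = 36*7917 = 285012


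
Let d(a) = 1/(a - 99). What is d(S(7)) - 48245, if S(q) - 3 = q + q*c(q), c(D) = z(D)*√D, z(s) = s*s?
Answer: -39349683301/815622 + 343*√7/815622 ≈ -48245.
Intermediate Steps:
z(s) = s²
c(D) = D^(5/2) (c(D) = D²*√D = D^(5/2))
S(q) = 3 + q + q^(7/2) (S(q) = 3 + (q + q*q^(5/2)) = 3 + (q + q^(7/2)) = 3 + q + q^(7/2))
d(a) = 1/(-99 + a)
d(S(7)) - 48245 = 1/(-99 + (3 + 7 + 7^(7/2))) - 48245 = 1/(-99 + (3 + 7 + 343*√7)) - 48245 = 1/(-99 + (10 + 343*√7)) - 48245 = 1/(-89 + 343*√7) - 48245 = -48245 + 1/(-89 + 343*√7)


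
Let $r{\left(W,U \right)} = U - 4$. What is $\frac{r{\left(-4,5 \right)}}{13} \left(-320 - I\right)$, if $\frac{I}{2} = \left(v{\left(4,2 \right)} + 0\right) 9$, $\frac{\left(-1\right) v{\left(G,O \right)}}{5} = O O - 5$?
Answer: $- \frac{410}{13} \approx -31.538$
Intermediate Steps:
$v{\left(G,O \right)} = 25 - 5 O^{2}$ ($v{\left(G,O \right)} = - 5 \left(O O - 5\right) = - 5 \left(O^{2} - 5\right) = - 5 \left(-5 + O^{2}\right) = 25 - 5 O^{2}$)
$r{\left(W,U \right)} = -4 + U$
$I = 90$ ($I = 2 \left(\left(25 - 5 \cdot 2^{2}\right) + 0\right) 9 = 2 \left(\left(25 - 20\right) + 0\right) 9 = 2 \left(5 + 0\right) 9 = 2 \cdot 5 \cdot 9 = 2 \cdot 45 = 90$)
$\frac{r{\left(-4,5 \right)}}{13} \left(-320 - I\right) = \frac{-4 + 5}{13} \left(-320 - 90\right) = 1 \cdot \frac{1}{13} \left(-320 - 90\right) = \frac{1}{13} \left(-410\right) = - \frac{410}{13}$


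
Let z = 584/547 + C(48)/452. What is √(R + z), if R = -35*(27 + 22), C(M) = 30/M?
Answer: I*√419087629254022/494488 ≈ 41.4*I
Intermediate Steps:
z = 2114479/1977952 (z = 584/547 + (30/48)/452 = 584*(1/547) + (30*(1/48))*(1/452) = 584/547 + (5/8)*(1/452) = 584/547 + 5/3616 = 2114479/1977952 ≈ 1.0690)
R = -1715 (R = -35*49 = -1715)
√(R + z) = √(-1715 + 2114479/1977952) = √(-3390073201/1977952) = I*√419087629254022/494488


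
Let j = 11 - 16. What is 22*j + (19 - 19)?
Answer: -110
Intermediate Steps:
j = -5
22*j + (19 - 19) = 22*(-5) + (19 - 19) = -110 + 0 = -110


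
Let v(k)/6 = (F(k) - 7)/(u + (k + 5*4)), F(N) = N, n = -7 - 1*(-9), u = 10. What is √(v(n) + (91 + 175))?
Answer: √4241/4 ≈ 16.281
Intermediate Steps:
n = 2 (n = -7 + 9 = 2)
v(k) = 6*(-7 + k)/(30 + k) (v(k) = 6*((k - 7)/(10 + (k + 5*4))) = 6*((-7 + k)/(10 + (k + 20))) = 6*((-7 + k)/(10 + (20 + k))) = 6*((-7 + k)/(30 + k)) = 6*(-7 + k)/(30 + k))
√(v(n) + (91 + 175)) = √(6*(-7 + 2)/(30 + 2) + (91 + 175)) = √(6*(-5)/32 + 266) = √(6*(1/32)*(-5) + 266) = √(-15/16 + 266) = √(4241/16) = √4241/4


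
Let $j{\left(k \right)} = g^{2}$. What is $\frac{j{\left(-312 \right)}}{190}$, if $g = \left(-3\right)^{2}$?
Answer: $\frac{81}{190} \approx 0.42632$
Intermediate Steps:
$g = 9$
$j{\left(k \right)} = 81$ ($j{\left(k \right)} = 9^{2} = 81$)
$\frac{j{\left(-312 \right)}}{190} = \frac{81}{190}$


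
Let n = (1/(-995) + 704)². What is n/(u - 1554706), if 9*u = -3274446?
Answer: -1472012488323/5698187890000 ≈ -0.25833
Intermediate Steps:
u = -1091482/3 (u = (⅑)*(-3274446) = -1091482/3 ≈ -3.6383e+5)
n = 490670829441/990025 (n = (-1/995 + 704)² = (700479/995)² = 490670829441/990025 ≈ 4.9561e+5)
n/(u - 1554706) = 490670829441/(990025*(-1091482/3 - 1554706)) = 490670829441/(990025*(-5755600/3)) = (490670829441/990025)*(-3/5755600) = -1472012488323/5698187890000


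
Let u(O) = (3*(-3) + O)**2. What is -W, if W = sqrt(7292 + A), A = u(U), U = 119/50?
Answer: -3*sqrt(2037729)/50 ≈ -85.649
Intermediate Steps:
U = 119/50 (U = 119*(1/50) = 119/50 ≈ 2.3800)
u(O) = (-9 + O)**2
A = 109561/2500 (A = (-9 + 119/50)**2 = (-331/50)**2 = 109561/2500 ≈ 43.824)
W = 3*sqrt(2037729)/50 (W = sqrt(7292 + 109561/2500) = sqrt(18339561/2500) = 3*sqrt(2037729)/50 ≈ 85.649)
-W = -3*sqrt(2037729)/50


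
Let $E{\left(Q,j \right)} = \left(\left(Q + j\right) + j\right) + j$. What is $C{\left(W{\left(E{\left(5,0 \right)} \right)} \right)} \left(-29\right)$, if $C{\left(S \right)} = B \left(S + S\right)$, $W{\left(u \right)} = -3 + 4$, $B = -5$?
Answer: $290$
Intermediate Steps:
$E{\left(Q,j \right)} = Q + 3 j$ ($E{\left(Q,j \right)} = \left(Q + 2 j\right) + j = Q + 3 j$)
$W{\left(u \right)} = 1$
$C{\left(S \right)} = - 10 S$ ($C{\left(S \right)} = - 5 \left(S + S\right) = - 5 \cdot 2 S = - 10 S$)
$C{\left(W{\left(E{\left(5,0 \right)} \right)} \right)} \left(-29\right) = \left(-10\right) 1 \left(-29\right) = \left(-10\right) \left(-29\right) = 290$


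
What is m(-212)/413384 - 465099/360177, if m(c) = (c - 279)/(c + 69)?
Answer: -9164548170127/7097157160808 ≈ -1.2913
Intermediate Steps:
m(c) = (-279 + c)/(69 + c)
m(-212)/413384 - 465099/360177 = ((-279 - 212)/(69 - 212))/413384 - 465099/360177 = (-491/(-143))*(1/413384) - 465099*1/360177 = -1/143*(-491)*(1/413384) - 155033/120059 = (491/143)*(1/413384) - 155033/120059 = 491/59113912 - 155033/120059 = -9164548170127/7097157160808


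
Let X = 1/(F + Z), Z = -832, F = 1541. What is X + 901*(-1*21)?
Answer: -13414988/709 ≈ -18921.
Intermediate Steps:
X = 1/709 (X = 1/(1541 - 832) = 1/709 ≈ 0.0014104)
X + 901*(-1*21) = 1/709 + 901*(-1*21) = 1/709 + 901*(-21) = 1/709 - 18921 = -13414988/709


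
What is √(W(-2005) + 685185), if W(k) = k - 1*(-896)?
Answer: 2*√171019 ≈ 827.09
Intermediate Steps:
W(k) = 896 + k (W(k) = k + 896 = 896 + k)
√(W(-2005) + 685185) = √((896 - 2005) + 685185) = √(-1109 + 685185) = √684076 = 2*√171019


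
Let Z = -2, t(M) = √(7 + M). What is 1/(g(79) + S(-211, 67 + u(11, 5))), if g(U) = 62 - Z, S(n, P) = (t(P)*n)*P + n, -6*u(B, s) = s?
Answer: 31752/3080418949327 - 502602*√2634/3080418949327 ≈ -8.3635e-6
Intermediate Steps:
u(B, s) = -s/6
S(n, P) = n + P*n*√(7 + P) (S(n, P) = (√(7 + P)*n)*P + n = (n*√(7 + P))*P + n = P*n*√(7 + P) + n = n + P*n*√(7 + P))
g(U) = 64 (g(U) = 62 - 1*(-2) = 62 + 2 = 64)
1/(g(79) + S(-211, 67 + u(11, 5))) = 1/(64 - 211*(1 + (67 - ⅙*5)*√(7 + (67 - ⅙*5)))) = 1/(64 - 211*(1 + (67 - ⅚)*√(7 + (67 - ⅚)))) = 1/(64 - 211*(1 + 397*√(7 + 397/6)/6)) = 1/(64 - 211*(1 + 397*√(439/6)/6)) = 1/(64 - 211*(1 + 397*(√2634/6)/6)) = 1/(64 - 211*(1 + 397*√2634/36)) = 1/(64 + (-211 - 83767*√2634/36)) = 1/(-147 - 83767*√2634/36)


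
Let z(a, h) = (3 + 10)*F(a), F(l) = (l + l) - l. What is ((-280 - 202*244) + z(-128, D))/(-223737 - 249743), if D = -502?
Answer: 6404/59185 ≈ 0.10820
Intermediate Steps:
F(l) = l (F(l) = 2*l - l = l)
z(a, h) = 13*a (z(a, h) = (3 + 10)*a = 13*a)
((-280 - 202*244) + z(-128, D))/(-223737 - 249743) = ((-280 - 202*244) + 13*(-128))/(-223737 - 249743) = ((-280 - 49288) - 1664)/(-473480) = (-49568 - 1664)*(-1/473480) = -51232*(-1/473480) = 6404/59185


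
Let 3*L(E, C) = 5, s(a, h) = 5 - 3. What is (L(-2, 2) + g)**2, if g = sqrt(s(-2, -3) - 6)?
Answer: -11/9 + 20*I/3 ≈ -1.2222 + 6.6667*I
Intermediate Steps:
s(a, h) = 2
L(E, C) = 5/3 (L(E, C) = (1/3)*5 = 5/3)
g = 2*I (g = sqrt(2 - 6) = sqrt(-4) = 2*I ≈ 2.0*I)
(L(-2, 2) + g)**2 = (5/3 + 2*I)**2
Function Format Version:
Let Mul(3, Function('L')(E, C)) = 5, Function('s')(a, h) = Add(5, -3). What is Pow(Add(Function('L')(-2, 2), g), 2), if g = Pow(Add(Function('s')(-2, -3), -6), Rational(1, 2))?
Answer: Add(Rational(-11, 9), Mul(Rational(20, 3), I)) ≈ Add(-1.2222, Mul(6.6667, I))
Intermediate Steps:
Function('s')(a, h) = 2
Function('L')(E, C) = Rational(5, 3) (Function('L')(E, C) = Mul(Rational(1, 3), 5) = Rational(5, 3))
g = Mul(2, I) (g = Pow(Add(2, -6), Rational(1, 2)) = Pow(-4, Rational(1, 2)) = Mul(2, I) ≈ Mul(2.0000, I))
Pow(Add(Function('L')(-2, 2), g), 2) = Pow(Add(Rational(5, 3), Mul(2, I)), 2)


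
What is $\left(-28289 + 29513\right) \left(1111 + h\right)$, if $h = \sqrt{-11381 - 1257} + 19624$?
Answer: $25379640 + 1224 i \sqrt{12638} \approx 2.538 \cdot 10^{7} + 1.376 \cdot 10^{5} i$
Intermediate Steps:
$h = 19624 + i \sqrt{12638}$ ($h = \sqrt{-12638} + 19624 = i \sqrt{12638} + 19624 = 19624 + i \sqrt{12638} \approx 19624.0 + 112.42 i$)
$\left(-28289 + 29513\right) \left(1111 + h\right) = \left(-28289 + 29513\right) \left(1111 + \left(19624 + i \sqrt{12638}\right)\right) = 1224 \left(20735 + i \sqrt{12638}\right) = 25379640 + 1224 i \sqrt{12638}$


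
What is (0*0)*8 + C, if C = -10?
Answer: -10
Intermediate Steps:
(0*0)*8 + C = (0*0)*8 - 10 = 0*8 - 10 = 0 - 10 = -10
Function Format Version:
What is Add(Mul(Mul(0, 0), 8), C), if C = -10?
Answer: -10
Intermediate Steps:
Add(Mul(Mul(0, 0), 8), C) = Add(Mul(Mul(0, 0), 8), -10) = Add(Mul(0, 8), -10) = Add(0, -10) = -10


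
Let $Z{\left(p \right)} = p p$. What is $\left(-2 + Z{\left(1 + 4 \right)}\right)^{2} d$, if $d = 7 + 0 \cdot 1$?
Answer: $3703$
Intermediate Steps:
$Z{\left(p \right)} = p^{2}$
$d = 7$ ($d = 7 + 0 = 7$)
$\left(-2 + Z{\left(1 + 4 \right)}\right)^{2} d = \left(-2 + \left(1 + 4\right)^{2}\right)^{2} \cdot 7 = \left(-2 + 5^{2}\right)^{2} \cdot 7 = \left(-2 + 25\right)^{2} \cdot 7 = 23^{2} \cdot 7 = 529 \cdot 7 = 3703$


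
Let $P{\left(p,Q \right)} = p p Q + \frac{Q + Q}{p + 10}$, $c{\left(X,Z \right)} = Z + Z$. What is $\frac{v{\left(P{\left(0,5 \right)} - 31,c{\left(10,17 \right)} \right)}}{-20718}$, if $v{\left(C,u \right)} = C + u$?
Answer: $- \frac{2}{10359} \approx -0.00019307$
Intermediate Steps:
$c{\left(X,Z \right)} = 2 Z$
$P{\left(p,Q \right)} = Q p^{2} + \frac{2 Q}{10 + p}$ ($P{\left(p,Q \right)} = p^{2} Q + \frac{2 Q}{10 + p} = Q p^{2} + \frac{2 Q}{10 + p}$)
$\frac{v{\left(P{\left(0,5 \right)} - 31,c{\left(10,17 \right)} \right)}}{-20718} = \frac{\left(\frac{5 \left(2 + 0^{3} + 10 \cdot 0^{2}\right)}{10 + 0} - 31\right) + 2 \cdot 17}{-20718} = \left(\left(\frac{5 \left(2 + 0 + 10 \cdot 0\right)}{10} - 31\right) + 34\right) \left(- \frac{1}{20718}\right) = \left(\left(5 \cdot \frac{1}{10} \left(2 + 0 + 0\right) - 31\right) + 34\right) \left(- \frac{1}{20718}\right) = \left(\left(5 \cdot \frac{1}{10} \cdot 2 - 31\right) + 34\right) \left(- \frac{1}{20718}\right) = \left(\left(1 - 31\right) + 34\right) \left(- \frac{1}{20718}\right) = \left(-30 + 34\right) \left(- \frac{1}{20718}\right) = 4 \left(- \frac{1}{20718}\right) = - \frac{2}{10359}$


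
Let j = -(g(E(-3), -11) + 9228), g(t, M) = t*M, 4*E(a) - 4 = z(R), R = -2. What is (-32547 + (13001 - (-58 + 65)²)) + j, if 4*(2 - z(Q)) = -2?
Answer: -230441/8 ≈ -28805.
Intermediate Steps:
z(Q) = 5/2 (z(Q) = 2 - ¼*(-2) = 2 + ½ = 5/2)
E(a) = 13/8 (E(a) = 1 + (¼)*(5/2) = 1 + 5/8 = 13/8)
g(t, M) = M*t
j = -73681/8 (j = -(-11*13/8 + 9228) = -(-143/8 + 9228) = -1*73681/8 = -73681/8 ≈ -9210.1)
(-32547 + (13001 - (-58 + 65)²)) + j = (-32547 + (13001 - (-58 + 65)²)) - 73681/8 = (-32547 + (13001 - 1*7²)) - 73681/8 = (-32547 + (13001 - 1*49)) - 73681/8 = (-32547 + (13001 - 49)) - 73681/8 = (-32547 + 12952) - 73681/8 = -19595 - 73681/8 = -230441/8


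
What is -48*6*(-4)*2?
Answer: 2304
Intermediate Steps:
-48*6*(-4)*2 = -(-1152)*2 = -48*(-48) = 2304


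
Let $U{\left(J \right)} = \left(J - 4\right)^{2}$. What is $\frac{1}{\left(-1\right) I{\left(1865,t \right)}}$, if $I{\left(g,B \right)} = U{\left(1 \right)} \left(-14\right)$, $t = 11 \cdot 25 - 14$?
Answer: $\frac{1}{126} \approx 0.0079365$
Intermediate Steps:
$U{\left(J \right)} = \left(-4 + J\right)^{2}$
$t = 261$ ($t = 275 - 14 = 261$)
$I{\left(g,B \right)} = -126$ ($I{\left(g,B \right)} = \left(-4 + 1\right)^{2} \left(-14\right) = \left(-3\right)^{2} \left(-14\right) = 9 \left(-14\right) = -126$)
$\frac{1}{\left(-1\right) I{\left(1865,t \right)}} = \frac{1}{\left(-1\right) \left(-126\right)} = \frac{1}{126}$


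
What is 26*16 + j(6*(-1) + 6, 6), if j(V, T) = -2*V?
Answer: 416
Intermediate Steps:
26*16 + j(6*(-1) + 6, 6) = 26*16 - 2*(6*(-1) + 6) = 416 - 2*(-6 + 6) = 416 - 2*0 = 416 + 0 = 416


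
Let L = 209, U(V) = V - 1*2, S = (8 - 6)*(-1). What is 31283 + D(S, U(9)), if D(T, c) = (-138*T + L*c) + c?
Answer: 33029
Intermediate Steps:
S = -2 (S = 2*(-1) = -2)
U(V) = -2 + V (U(V) = V - 2 = -2 + V)
D(T, c) = -138*T + 210*c (D(T, c) = (-138*T + 209*c) + c = -138*T + 210*c)
31283 + D(S, U(9)) = 31283 + (-138*(-2) + 210*(-2 + 9)) = 31283 + (276 + 210*7) = 31283 + (276 + 1470) = 31283 + 1746 = 33029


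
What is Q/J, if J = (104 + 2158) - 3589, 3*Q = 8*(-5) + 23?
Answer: 17/3981 ≈ 0.0042703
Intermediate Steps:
Q = -17/3 (Q = (8*(-5) + 23)/3 = (-40 + 23)/3 = (1/3)*(-17) = -17/3 ≈ -5.6667)
J = -1327 (J = 2262 - 3589 = -1327)
Q/J = -17/3/(-1327) = -17/3*(-1/1327) = 17/3981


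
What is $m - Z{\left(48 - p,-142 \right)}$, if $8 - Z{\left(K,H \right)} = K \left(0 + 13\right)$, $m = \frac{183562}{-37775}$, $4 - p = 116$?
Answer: $\frac{78086238}{37775} \approx 2067.1$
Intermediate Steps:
$p = -112$ ($p = 4 - 116 = -112$)
$m = - \frac{183562}{37775}$ ($m = 183562 \left(- \frac{1}{37775}\right) = - \frac{183562}{37775} \approx -4.8594$)
$Z{\left(K,H \right)} = 8 - 13 K$ ($Z{\left(K,H \right)} = 8 - K \left(0 + 13\right) = 8 - K 13 = 8 - 13 K$)
$m - Z{\left(48 - p,-142 \right)} = - \frac{183562}{37775} - \left(8 - 13 \left(48 - -112\right)\right) = - \frac{183562}{37775} - \left(8 - 13 \left(48 + 112\right)\right) = - \frac{183562}{37775} - \left(8 - 2080\right) = - \frac{183562}{37775} - -2072 = - \frac{183562}{37775} + 2072 = \frac{78086238}{37775}$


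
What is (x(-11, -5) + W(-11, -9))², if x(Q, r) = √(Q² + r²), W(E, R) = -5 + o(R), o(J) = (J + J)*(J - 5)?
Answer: 61155 + 494*√146 ≈ 67124.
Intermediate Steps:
o(J) = 2*J*(-5 + J) (o(J) = (2*J)*(-5 + J) = 2*J*(-5 + J))
W(E, R) = -5 + 2*R*(-5 + R)
(x(-11, -5) + W(-11, -9))² = (√((-11)² + (-5)²) + (-5 + 2*(-9)*(-5 - 9)))² = (√(121 + 25) + (-5 + 2*(-9)*(-14)))² = (√146 + (-5 + 252))² = (√146 + 247)² = (247 + √146)²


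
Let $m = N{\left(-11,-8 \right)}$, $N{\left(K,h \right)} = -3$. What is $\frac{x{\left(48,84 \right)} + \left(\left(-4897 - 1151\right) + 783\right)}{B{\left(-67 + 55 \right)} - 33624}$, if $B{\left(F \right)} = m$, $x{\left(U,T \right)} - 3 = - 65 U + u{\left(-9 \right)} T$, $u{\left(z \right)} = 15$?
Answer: $\frac{2374}{11209} \approx 0.21179$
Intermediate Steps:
$m = -3$
$x{\left(U,T \right)} = 3 - 65 U + 15 T$ ($x{\left(U,T \right)} = 3 + \left(- 65 U + 15 T\right) = 3 - 65 U + 15 T$)
$B{\left(F \right)} = -3$
$\frac{x{\left(48,84 \right)} + \left(\left(-4897 - 1151\right) + 783\right)}{B{\left(-67 + 55 \right)} - 33624} = \frac{\left(3 - 3120 + 15 \cdot 84\right) + \left(\left(-4897 - 1151\right) + 783\right)}{-3 - 33624} = \frac{\left(3 - 3120 + 1260\right) + \left(-6048 + 783\right)}{-33627} = \left(-1857 - 5265\right) \left(- \frac{1}{33627}\right) = \left(-7122\right) \left(- \frac{1}{33627}\right) = \frac{2374}{11209}$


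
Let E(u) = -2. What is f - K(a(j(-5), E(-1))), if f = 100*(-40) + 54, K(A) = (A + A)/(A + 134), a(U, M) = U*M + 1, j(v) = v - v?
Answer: -532712/135 ≈ -3946.0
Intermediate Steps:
j(v) = 0
a(U, M) = 1 + M*U (a(U, M) = M*U + 1 = 1 + M*U)
K(A) = 2*A/(134 + A) (K(A) = (2*A)/(134 + A) = 2*A/(134 + A))
f = -3946 (f = -4000 + 54 = -3946)
f - K(a(j(-5), E(-1))) = -3946 - 2*(1 - 2*0)/(134 + (1 - 2*0)) = -3946 - 2*(1 + 0)/(134 + (1 + 0)) = -3946 - 2/(134 + 1) = -3946 - 2/135 = -532712/135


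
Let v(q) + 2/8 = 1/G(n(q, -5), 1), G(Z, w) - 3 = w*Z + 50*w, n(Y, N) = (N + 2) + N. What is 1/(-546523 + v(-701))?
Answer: -180/98374181 ≈ -1.8297e-6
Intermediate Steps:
n(Y, N) = 2 + 2*N (n(Y, N) = (2 + N) + N = 2 + 2*N)
G(Z, w) = 3 + 50*w + Z*w (G(Z, w) = 3 + (w*Z + 50*w) = 3 + (Z*w + 50*w) = 3 + (50*w + Z*w) = 3 + 50*w + Z*w)
v(q) = -41/180 (v(q) = -¼ + 1/(3 + 50*1 + (2 + 2*(-5))*1) = -¼ + 1/(3 + 50 + (2 - 10)*1) = -¼ + 1/(3 + 50 - 8*1) = -¼ + 1/(3 + 50 - 8) = -¼ + 1/45 = -41/180)
1/(-546523 + v(-701)) = 1/(-546523 - 41/180) = 1/(-98374181/180) = -180/98374181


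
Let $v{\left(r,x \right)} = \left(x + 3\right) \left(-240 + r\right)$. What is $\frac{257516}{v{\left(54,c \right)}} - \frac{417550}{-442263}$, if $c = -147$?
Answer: $\frac{10422788159}{987131016} \approx 10.559$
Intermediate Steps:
$v{\left(r,x \right)} = \left(-240 + r\right) \left(3 + x\right)$ ($v{\left(r,x \right)} = \left(3 + x\right) \left(-240 + r\right) = \left(-240 + r\right) \left(3 + x\right)$)
$\frac{257516}{v{\left(54,c \right)}} - \frac{417550}{-442263} = \frac{257516}{-720 - -35280 + 3 \cdot 54 + 54 \left(-147\right)} - \frac{417550}{-442263} = \frac{257516}{-720 + 35280 + 162 - 7938} - - \frac{417550}{442263} = \frac{257516}{26784} + \frac{417550}{442263} = 257516 \cdot \frac{1}{26784} + \frac{417550}{442263} = \frac{64379}{6696} + \frac{417550}{442263} = \frac{10422788159}{987131016}$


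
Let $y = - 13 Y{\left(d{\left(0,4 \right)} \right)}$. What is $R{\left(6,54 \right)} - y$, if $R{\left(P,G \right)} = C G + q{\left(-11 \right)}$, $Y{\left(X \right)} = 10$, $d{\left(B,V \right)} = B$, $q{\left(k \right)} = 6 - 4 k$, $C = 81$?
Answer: $4554$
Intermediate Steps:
$R{\left(P,G \right)} = 50 + 81 G$ ($R{\left(P,G \right)} = 81 G + \left(6 - -44\right) = 81 G + \left(6 + 44\right) = 81 G + 50 = 50 + 81 G$)
$y = -130$ ($y = \left(-13\right) 10 = -130$)
$R{\left(6,54 \right)} - y = \left(50 + 81 \cdot 54\right) - -130 = \left(50 + 4374\right) + 130 = 4424 + 130 = 4554$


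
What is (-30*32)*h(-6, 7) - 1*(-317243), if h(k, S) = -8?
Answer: 324923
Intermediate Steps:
(-30*32)*h(-6, 7) - 1*(-317243) = -30*32*(-8) - 1*(-317243) = -960*(-8) + 317243 = 7680 + 317243 = 324923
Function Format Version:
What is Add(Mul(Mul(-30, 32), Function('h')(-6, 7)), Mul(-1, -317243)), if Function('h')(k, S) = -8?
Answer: 324923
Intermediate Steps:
Add(Mul(Mul(-30, 32), Function('h')(-6, 7)), Mul(-1, -317243)) = Add(Mul(Mul(-30, 32), -8), Mul(-1, -317243)) = Add(Mul(-960, -8), 317243) = Add(7680, 317243) = 324923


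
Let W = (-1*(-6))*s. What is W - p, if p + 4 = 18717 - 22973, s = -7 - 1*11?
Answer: 4152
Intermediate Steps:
s = -18 (s = -7 - 11 = -18)
W = -108 (W = -1*(-6)*(-18) = 6*(-18) = -108)
p = -4260 (p = -4 + (18717 - 22973) = -4 - 4256 = -4260)
W - p = -108 - 1*(-4260) = -108 + 4260 = 4152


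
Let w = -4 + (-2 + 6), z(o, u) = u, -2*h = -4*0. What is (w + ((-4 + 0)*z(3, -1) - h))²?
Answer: 16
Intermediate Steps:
h = 0 (h = -(-2)*0 = -½*0 = 0)
w = 0 (w = -4 + 4 = 0)
(w + ((-4 + 0)*z(3, -1) - h))² = (0 + ((-4 + 0)*(-1) - 1*0))² = (0 + (-4*(-1) + 0))² = (0 + (4 + 0))² = (0 + 4)² = 4² = 16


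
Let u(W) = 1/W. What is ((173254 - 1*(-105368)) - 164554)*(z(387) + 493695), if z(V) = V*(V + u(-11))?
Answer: 807341022756/11 ≈ 7.3395e+10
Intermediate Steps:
z(V) = V*(-1/11 + V) (z(V) = V*(V + 1/(-11)) = V*(V - 1/11) = V*(-1/11 + V))
((173254 - 1*(-105368)) - 164554)*(z(387) + 493695) = ((173254 - 1*(-105368)) - 164554)*(387*(-1/11 + 387) + 493695) = ((173254 + 105368) - 164554)*(387*(4256/11) + 493695) = (278622 - 164554)*(1647072/11 + 493695) = 114068*(7077717/11) = 807341022756/11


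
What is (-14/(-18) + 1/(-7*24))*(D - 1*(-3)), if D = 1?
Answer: 389/126 ≈ 3.0873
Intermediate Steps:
(-14/(-18) + 1/(-7*24))*(D - 1*(-3)) = (-14/(-18) + 1/(-7*24))*(1 - 1*(-3)) = (-14*(-1/18) - 1/7*1/24)*(1 + 3) = (7/9 - 1/168)*4 = (389/504)*4 = 389/126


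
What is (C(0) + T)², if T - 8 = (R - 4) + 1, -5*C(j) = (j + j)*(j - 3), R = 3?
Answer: 64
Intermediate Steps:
C(j) = -2*j*(-3 + j)/5 (C(j) = -(j + j)*(j - 3)/5 = -2*j*(-3 + j)/5)
T = 8 (T = 8 + ((3 - 4) + 1) = 8 + (-1 + 1) = 8 + 0 = 8)
(C(0) + T)² = ((⅖)*0*(3 - 1*0) + 8)² = ((⅖)*0*(3 + 0) + 8)² = ((⅖)*0*3 + 8)² = (0 + 8)² = 8² = 64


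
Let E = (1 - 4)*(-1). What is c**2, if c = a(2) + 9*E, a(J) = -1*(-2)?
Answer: 841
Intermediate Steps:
a(J) = 2
E = 3 (E = -3*(-1) = 3)
c = 29 (c = 2 + 9*3 = 2 + 27 = 29)
c**2 = 29**2 = 841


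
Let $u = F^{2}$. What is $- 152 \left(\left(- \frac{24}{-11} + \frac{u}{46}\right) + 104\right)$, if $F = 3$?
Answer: $- \frac{4090852}{253} \approx -16169.0$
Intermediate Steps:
$u = 9$ ($u = 3^{2} = 9$)
$- 152 \left(\left(- \frac{24}{-11} + \frac{u}{46}\right) + 104\right) = - 152 \left(\left(- \frac{24}{-11} + \frac{9}{46}\right) + 104\right) = - 152 \left(\left(\left(-24\right) \left(- \frac{1}{11}\right) + 9 \cdot \frac{1}{46}\right) + 104\right) = - 152 \left(\left(\frac{24}{11} + \frac{9}{46}\right) + 104\right) = - 152 \left(\frac{1203}{506} + 104\right) = \left(-152\right) \frac{53827}{506} = - \frac{4090852}{253}$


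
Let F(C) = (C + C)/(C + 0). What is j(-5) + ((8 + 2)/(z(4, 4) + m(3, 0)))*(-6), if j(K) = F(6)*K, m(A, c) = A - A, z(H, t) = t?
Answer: -25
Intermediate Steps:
F(C) = 2 (F(C) = (2*C)/C = 2)
m(A, c) = 0
j(K) = 2*K
j(-5) + ((8 + 2)/(z(4, 4) + m(3, 0)))*(-6) = 2*(-5) + ((8 + 2)/(4 + 0))*(-6) = -10 + (10/4)*(-6) = -10 + (10*(¼))*(-6) = -10 + (5/2)*(-6) = -10 - 15 = -25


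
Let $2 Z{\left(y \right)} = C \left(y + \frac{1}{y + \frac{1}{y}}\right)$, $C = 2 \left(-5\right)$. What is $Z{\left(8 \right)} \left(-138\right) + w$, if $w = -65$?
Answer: $\frac{72019}{13} \approx 5539.9$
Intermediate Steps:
$C = -10$
$Z{\left(y \right)} = - 5 y - \frac{5}{y + \frac{1}{y}}$ ($Z{\left(y \right)} = \frac{\left(-10\right) \left(y + \frac{1}{y + \frac{1}{y}}\right)}{2} = \frac{- 10 y - \frac{10}{y + \frac{1}{y}}}{2} = - 5 y - \frac{5}{y + \frac{1}{y}}$)
$Z{\left(8 \right)} \left(-138\right) + w = \left(-5\right) 8 \frac{1}{1 + 8^{2}} \left(2 + 8^{2}\right) \left(-138\right) - 65 = \left(-5\right) 8 \frac{1}{1 + 64} \left(2 + 64\right) \left(-138\right) - 65 = \left(-5\right) 8 \cdot \frac{1}{65} \cdot 66 \left(-138\right) - 65 = \left(- \frac{528}{13}\right) \left(-138\right) - 65 = \frac{72864}{13} - 65 = \frac{72019}{13}$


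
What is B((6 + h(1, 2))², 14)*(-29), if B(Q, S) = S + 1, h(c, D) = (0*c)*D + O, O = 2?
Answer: -435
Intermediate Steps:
h(c, D) = 2 (h(c, D) = (0*c)*D + 2 = 0*D + 2 = 0 + 2 = 2)
B(Q, S) = 1 + S
B((6 + h(1, 2))², 14)*(-29) = (1 + 14)*(-29) = 15*(-29) = -435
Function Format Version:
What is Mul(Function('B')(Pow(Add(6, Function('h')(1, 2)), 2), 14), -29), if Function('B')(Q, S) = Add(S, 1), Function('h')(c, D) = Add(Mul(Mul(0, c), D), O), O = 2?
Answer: -435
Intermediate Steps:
Function('h')(c, D) = 2 (Function('h')(c, D) = Add(Mul(Mul(0, c), D), 2) = Add(Mul(0, D), 2) = Add(0, 2) = 2)
Function('B')(Q, S) = Add(1, S)
Mul(Function('B')(Pow(Add(6, Function('h')(1, 2)), 2), 14), -29) = Mul(Add(1, 14), -29) = Mul(15, -29) = -435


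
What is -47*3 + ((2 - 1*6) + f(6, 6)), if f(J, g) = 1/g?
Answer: -869/6 ≈ -144.83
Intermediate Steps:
f(J, g) = 1/g
-47*3 + ((2 - 1*6) + f(6, 6)) = -47*3 + ((2 - 1*6) + 1/6) = -141 + ((2 - 6) + ⅙) = -141 + (-4 + ⅙) = -141 - 23/6 = -869/6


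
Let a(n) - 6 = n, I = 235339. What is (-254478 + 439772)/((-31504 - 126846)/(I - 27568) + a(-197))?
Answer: -38498719674/39842611 ≈ -966.27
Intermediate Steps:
a(n) = 6 + n
(-254478 + 439772)/((-31504 - 126846)/(I - 27568) + a(-197)) = (-254478 + 439772)/((-31504 - 126846)/(235339 - 27568) + (6 - 197)) = 185294/(-158350/207771 - 191) = 185294/(-39842611/207771) = 185294*(-207771/39842611) = -38498719674/39842611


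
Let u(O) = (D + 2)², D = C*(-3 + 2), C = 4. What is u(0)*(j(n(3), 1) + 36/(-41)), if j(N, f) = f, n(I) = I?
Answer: 20/41 ≈ 0.48780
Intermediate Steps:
D = -4 (D = 4*(-3 + 2) = 4*(-1) = -4)
u(O) = 4 (u(O) = (-4 + 2)² = (-2)² = 4)
u(0)*(j(n(3), 1) + 36/(-41)) = 4*(1 + 36/(-41)) = 4*(1 + 36*(-1/41)) = 4*(1 - 36/41) = 4*(5/41) = 20/41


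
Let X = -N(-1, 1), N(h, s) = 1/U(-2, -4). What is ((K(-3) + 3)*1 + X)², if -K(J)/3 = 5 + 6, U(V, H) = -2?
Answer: 3481/4 ≈ 870.25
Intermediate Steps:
K(J) = -33 (K(J) = -3*(5 + 6) = -3*11 = -33)
N(h, s) = -½ (N(h, s) = 1/(-2) = -½)
X = ½ (X = -1*(-½) = ½ ≈ 0.50000)
((K(-3) + 3)*1 + X)² = ((-33 + 3)*1 + ½)² = (-30*1 + ½)² = (-30 + ½)² = (-59/2)² = 3481/4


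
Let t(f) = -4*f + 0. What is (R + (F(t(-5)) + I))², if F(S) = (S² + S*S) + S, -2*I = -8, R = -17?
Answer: 651249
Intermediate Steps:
t(f) = -4*f
I = 4 (I = -½*(-8) = 4)
F(S) = S + 2*S² (F(S) = (S² + S²) + S = 2*S² + S = S + 2*S²)
(R + (F(t(-5)) + I))² = (-17 + ((-4*(-5))*(1 + 2*(-4*(-5))) + 4))² = (-17 + (20*(1 + 2*20) + 4))² = (-17 + (20*(1 + 40) + 4))² = (-17 + (20*41 + 4))² = (-17 + (820 + 4))² = (-17 + 824)² = 807² = 651249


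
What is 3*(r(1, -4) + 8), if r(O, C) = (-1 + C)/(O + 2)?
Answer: 19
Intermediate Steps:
r(O, C) = (-1 + C)/(2 + O)
3*(r(1, -4) + 8) = 3*((-1 - 4)/(2 + 1) + 8) = 3*(-5/3 + 8) = 3*(19/3) = 19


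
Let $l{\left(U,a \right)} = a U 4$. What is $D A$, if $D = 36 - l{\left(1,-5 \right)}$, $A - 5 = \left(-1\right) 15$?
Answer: $-560$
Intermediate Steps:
$l{\left(U,a \right)} = 4 U a$ ($l{\left(U,a \right)} = U a 4 = 4 U a$)
$A = -10$ ($A = 5 - 15 = -10$)
$D = 56$ ($D = 36 - 4 \cdot 1 \left(-5\right) = 36 - -20 = 36 + 20 = 56$)
$D A = 56 \left(-10\right) = -560$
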